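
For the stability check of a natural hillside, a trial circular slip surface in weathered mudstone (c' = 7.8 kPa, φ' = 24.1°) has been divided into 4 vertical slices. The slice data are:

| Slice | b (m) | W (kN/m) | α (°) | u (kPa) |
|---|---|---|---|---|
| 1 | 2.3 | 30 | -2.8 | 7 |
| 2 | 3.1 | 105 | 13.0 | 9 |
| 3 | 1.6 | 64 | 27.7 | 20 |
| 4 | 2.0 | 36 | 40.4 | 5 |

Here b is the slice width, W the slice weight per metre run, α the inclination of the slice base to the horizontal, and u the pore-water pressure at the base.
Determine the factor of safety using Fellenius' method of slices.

Ordinary method of slices: FS = Σ[c'·Δl_i + (W_i cosα_i − u_i·Δl_i)·tanφ'] / Σ W_i sinα_i, with Δl_i = b_i / cosα_i.
Slice 1: Δl = 2.3/cos(-2.8°) = 2.303 m; N'_1 = 30·cos(-2.8°) − 7·2.303 = 13.8; c'Δl = 17.96; W sinα = -1.5
Slice 2: Δl = 3.1/cos13.0° = 3.182 m; N'_2 = 105·cos13.0° − 9·3.182 = 73.7; c'Δl = 24.82; W sinα = 23.6
Slice 3: Δl = 1.6/cos27.7° = 1.807 m; N'_3 = 64·cos27.7° − 20·1.807 = 20.5; c'Δl = 14.10; W sinα = 29.7
Slice 4: Δl = 2.0/cos40.4° = 2.626 m; N'_4 = 36·cos40.4° − 5·2.626 = 14.3; c'Δl = 20.48; W sinα = 23.3
Σc'Δl = 77.4 kN/m; ΣN' = 122.3 kN/m; ΣW sinα = 75.2 kN/m
Resisting = 77.4 + 122.3·tan24.1° = 77.4 + 54.7 = 132.1 kN/m
FS = 132.1 / 75.2 = 1.755

FS = 1.76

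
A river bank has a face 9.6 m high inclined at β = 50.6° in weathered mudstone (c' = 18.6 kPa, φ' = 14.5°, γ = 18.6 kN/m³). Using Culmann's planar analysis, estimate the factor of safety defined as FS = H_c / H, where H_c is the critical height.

H_c = (4c'/γ) · sinβ cosφ' / [1 − cos(β − φ')]
    = (4·18.6/18.6) · sin50.6°·cos14.5° / [1 − cos36.1°]
    = 4.000 · 0.7481 / 0.1920 = 15.59 m
FS = H_c / H = 15.59 / 9.6 = 1.623

FS = 1.62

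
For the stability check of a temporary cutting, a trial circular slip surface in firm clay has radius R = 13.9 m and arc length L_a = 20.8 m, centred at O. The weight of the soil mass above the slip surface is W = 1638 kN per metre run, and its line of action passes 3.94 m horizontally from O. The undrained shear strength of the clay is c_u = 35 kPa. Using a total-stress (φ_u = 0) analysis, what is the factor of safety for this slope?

FS = 1.57

Taking moments about the centre O, the resisting moment is provided by the undrained shear strength acting along the arc:
M_R = c_u·L_a·R = 35·20.80·13.9 = 10119.2 kN·m/m
M_D = W·d = 1638·3.94 = 6453.7 kN·m/m
FS = M_R / M_D = 10119.2 / 6453.7 = 1.568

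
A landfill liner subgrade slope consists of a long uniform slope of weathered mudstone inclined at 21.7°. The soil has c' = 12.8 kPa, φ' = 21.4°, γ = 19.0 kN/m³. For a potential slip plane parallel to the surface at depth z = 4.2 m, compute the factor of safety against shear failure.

FS = 1.45

For an infinite slope with a slip plane parallel to the surface (no pore pressure): FS = [c' + γz cos²β tanφ'] / [γz sinβ cosβ].
γz = 19.0·4.2 = 79.80 kN/m²
Numerator = 12.8 + 79.80·cos²21.7°·tan21.4° = 12.8 + 79.80·0.8633·0.3919 = 39.798 kPa
Denominator = 79.80·sin21.7°·cos21.7° = 79.80·0.3697·0.9291 = 27.415 kPa
FS = 39.798 / 27.415 = 1.452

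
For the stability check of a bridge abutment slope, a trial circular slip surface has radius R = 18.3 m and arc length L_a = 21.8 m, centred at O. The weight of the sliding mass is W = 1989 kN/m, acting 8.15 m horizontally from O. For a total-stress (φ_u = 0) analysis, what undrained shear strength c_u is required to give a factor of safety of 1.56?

c_u = 63.4 kPa

FS = c_u·L_a·R / (W·d), so c_u = FS·W·d / (L_a·R).
c_u = 1.56·1989·8.15 / (21.80·18.3) = 25288.1 / 398.94 = 63.39 kPa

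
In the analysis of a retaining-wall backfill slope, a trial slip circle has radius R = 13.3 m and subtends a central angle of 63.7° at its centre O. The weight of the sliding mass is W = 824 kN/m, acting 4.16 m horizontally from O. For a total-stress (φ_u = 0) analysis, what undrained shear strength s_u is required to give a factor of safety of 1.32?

FS = s_u·L_a·R / (W·d), so s_u = FS·W·d / (L_a·R).
Arc length L_a = R·θ = 13.3·(63.7°·π/180) = 13.3·1.1118 = 14.79 m
s_u = 1.32·824·4.16 / (14.79·13.3) = 4524.7 / 196.66 = 23.01 kPa

s_u = 23.0 kPa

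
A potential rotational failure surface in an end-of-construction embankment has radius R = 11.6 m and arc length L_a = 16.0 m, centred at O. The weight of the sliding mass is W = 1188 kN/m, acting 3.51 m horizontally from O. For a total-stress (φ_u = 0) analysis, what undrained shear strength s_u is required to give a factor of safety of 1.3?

FS = s_u·L_a·R / (W·d), so s_u = FS·W·d / (L_a·R).
s_u = 1.3·1188·3.51 / (16.00·11.6) = 5420.8 / 185.60 = 29.21 kPa

s_u = 29.2 kPa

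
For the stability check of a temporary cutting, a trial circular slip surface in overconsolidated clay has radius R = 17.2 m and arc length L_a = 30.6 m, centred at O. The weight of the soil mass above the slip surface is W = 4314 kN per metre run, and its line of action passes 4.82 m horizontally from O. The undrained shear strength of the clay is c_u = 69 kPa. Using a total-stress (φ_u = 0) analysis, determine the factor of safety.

FS = 1.75

Taking moments about the centre O, the resisting moment is provided by the undrained shear strength acting along the arc:
M_R = c_u·L_a·R = 69·30.60·17.2 = 36316.1 kN·m/m
M_D = W·d = 4314·4.82 = 20793.5 kN·m/m
FS = M_R / M_D = 36316.1 / 20793.5 = 1.747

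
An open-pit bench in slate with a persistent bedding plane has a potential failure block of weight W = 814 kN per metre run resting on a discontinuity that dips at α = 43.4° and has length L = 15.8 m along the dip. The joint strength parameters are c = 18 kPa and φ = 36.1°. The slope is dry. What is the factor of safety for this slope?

Resolving the block weight along and normal to the plane and applying the Mohr–Coulomb strength on the joint:
N' = W cosα = 814·cos43.4° = 591.4 kN/m
Driving force T = W sinα = 814·sin43.4° = 559.3 kN/m
Resisting force R = c·L + N'·tanφ = 18·15.8 + 591.4·tan36.1° = 284.4 + 431.3 = 715.7 kN/m
FS = R / T = 715.7 / 559.3 = 1.280

FS = 1.28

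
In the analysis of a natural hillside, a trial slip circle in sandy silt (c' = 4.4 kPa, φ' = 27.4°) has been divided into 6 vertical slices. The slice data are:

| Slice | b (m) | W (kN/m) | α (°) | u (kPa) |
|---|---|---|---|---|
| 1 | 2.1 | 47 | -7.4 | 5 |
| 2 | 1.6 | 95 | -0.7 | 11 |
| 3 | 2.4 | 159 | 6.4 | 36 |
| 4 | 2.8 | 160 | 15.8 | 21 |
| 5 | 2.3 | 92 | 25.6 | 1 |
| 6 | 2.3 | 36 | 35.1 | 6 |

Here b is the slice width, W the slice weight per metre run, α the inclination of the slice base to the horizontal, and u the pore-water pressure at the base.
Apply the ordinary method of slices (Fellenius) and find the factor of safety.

Ordinary method of slices: FS = Σ[c'·Δl_i + (W_i cosα_i − u_i·Δl_i)·tanφ'] / Σ W_i sinα_i, with Δl_i = b_i / cosα_i.
Slice 1: Δl = 2.1/cos(-7.4°) = 2.118 m; N'_1 = 47·cos(-7.4°) − 5·2.118 = 36.0; c'Δl = 9.32; W sinα = -6.1
Slice 2: Δl = 1.6/cos(-0.7°) = 1.600 m; N'_2 = 95·cos(-0.7°) − 11·1.600 = 77.4; c'Δl = 7.04; W sinα = -1.2
Slice 3: Δl = 2.4/cos6.4° = 2.415 m; N'_3 = 159·cos6.4° − 36·2.415 = 71.1; c'Δl = 10.63; W sinα = 17.7
Slice 4: Δl = 2.8/cos15.8° = 2.910 m; N'_4 = 160·cos15.8° − 21·2.910 = 92.8; c'Δl = 12.80; W sinα = 43.6
Slice 5: Δl = 2.3/cos25.6° = 2.550 m; N'_5 = 92·cos25.6° − 1·2.550 = 80.4; c'Δl = 11.22; W sinα = 39.8
Slice 6: Δl = 2.3/cos35.1° = 2.811 m; N'_6 = 36·cos35.1° − 6·2.811 = 12.6; c'Δl = 12.37; W sinα = 20.7
Σc'Δl = 63.4 kN/m; ΣN' = 370.3 kN/m; ΣW sinα = 114.5 kN/m
Resisting = 63.4 + 370.3·tan27.4° = 63.4 + 192.0 = 255.3 kN/m
FS = 255.3 / 114.5 = 2.230

FS = 2.23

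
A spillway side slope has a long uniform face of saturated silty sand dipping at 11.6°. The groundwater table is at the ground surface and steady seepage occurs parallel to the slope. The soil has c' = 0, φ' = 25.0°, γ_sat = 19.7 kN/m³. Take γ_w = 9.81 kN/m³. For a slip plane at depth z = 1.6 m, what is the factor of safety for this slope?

With seepage parallel to the slope and the water table at the surface, the effective normal stress on the slip plane uses the buoyant unit weight γ' = γ_sat − γ_w while the driving shear stress uses γ_sat:
FS = [c' + γ' z cos²β tanφ'] / [γ_sat z sinβ cosβ]
(For c' = 0 this reduces to FS = (γ'/γ_sat)·tanφ'/tanβ.)
γ' = 19.7 − 9.81 = 9.89 kN/m³
Numerator = 0.0 + 9.89·1.6·cos²11.6°·tan25.0° = 0.0 + 9.89·1.6·0.9596·0.4663 = 7.081 kPa
Denominator = 19.7·1.6·sin11.6°·cos11.6° = 19.7·1.6·0.2011·0.9796 = 6.209 kPa
FS = 7.081 / 6.209 = 1.140

FS = 1.14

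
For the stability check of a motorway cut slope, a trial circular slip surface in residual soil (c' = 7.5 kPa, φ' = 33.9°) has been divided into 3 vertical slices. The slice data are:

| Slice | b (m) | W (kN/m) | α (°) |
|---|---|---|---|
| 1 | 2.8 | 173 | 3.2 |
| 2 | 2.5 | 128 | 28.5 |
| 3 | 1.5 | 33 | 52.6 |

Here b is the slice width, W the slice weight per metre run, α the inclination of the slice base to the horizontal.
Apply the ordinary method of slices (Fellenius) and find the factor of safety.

Ordinary method of slices: FS = Σ[c'·Δl_i + (W_i cosα_i)·tanφ'] / Σ W_i sinα_i, with Δl_i = b_i / cosα_i.
Slice 1: Δl = 2.8/cos3.2° = 2.804 m; N'_1 = 173·cos3.2° = 172.7; c'Δl = 21.03; W sinα = 9.7
Slice 2: Δl = 2.5/cos28.5° = 2.845 m; N'_2 = 128·cos28.5° = 112.5; c'Δl = 21.34; W sinα = 61.1
Slice 3: Δl = 1.5/cos52.6° = 2.470 m; N'_3 = 33·cos52.6° = 20.0; c'Δl = 18.52; W sinα = 26.2
Σc'Δl = 60.9 kN/m; ΣN' = 305.3 kN/m; ΣW sinα = 96.9 kN/m
Resisting = 60.9 + 305.3·tan33.9° = 60.9 + 205.1 = 266.0 kN/m
FS = 266.0 / 96.9 = 2.744

FS = 2.74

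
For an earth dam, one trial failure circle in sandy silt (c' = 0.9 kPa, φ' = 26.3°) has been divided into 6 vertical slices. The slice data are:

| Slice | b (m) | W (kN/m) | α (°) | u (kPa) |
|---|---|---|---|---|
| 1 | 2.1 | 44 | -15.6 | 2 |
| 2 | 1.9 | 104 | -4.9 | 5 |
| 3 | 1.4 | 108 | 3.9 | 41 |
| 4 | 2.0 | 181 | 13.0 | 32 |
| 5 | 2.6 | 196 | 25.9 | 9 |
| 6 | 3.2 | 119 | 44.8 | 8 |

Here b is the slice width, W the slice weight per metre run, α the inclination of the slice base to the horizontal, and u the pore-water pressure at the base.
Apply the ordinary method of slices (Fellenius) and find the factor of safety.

Ordinary method of slices: FS = Σ[c'·Δl_i + (W_i cosα_i − u_i·Δl_i)·tanφ'] / Σ W_i sinα_i, with Δl_i = b_i / cosα_i.
Slice 1: Δl = 2.1/cos(-15.6°) = 2.180 m; N'_1 = 44·cos(-15.6°) − 2·2.180 = 38.0; c'Δl = 1.96; W sinα = -11.8
Slice 2: Δl = 1.9/cos(-4.9°) = 1.907 m; N'_2 = 104·cos(-4.9°) − 5·1.907 = 94.1; c'Δl = 1.72; W sinα = -8.9
Slice 3: Δl = 1.4/cos3.9° = 1.403 m; N'_3 = 108·cos3.9° − 41·1.403 = 50.2; c'Δl = 1.26; W sinα = 7.3
Slice 4: Δl = 2.0/cos13.0° = 2.053 m; N'_4 = 181·cos13.0° − 32·2.053 = 110.7; c'Δl = 1.85; W sinα = 40.7
Slice 5: Δl = 2.6/cos25.9° = 2.890 m; N'_5 = 196·cos25.9° − 9·2.890 = 150.3; c'Δl = 2.60; W sinα = 85.6
Slice 6: Δl = 3.2/cos44.8° = 4.510 m; N'_6 = 119·cos44.8° − 8·4.510 = 48.4; c'Δl = 4.06; W sinα = 83.9
Σc'Δl = 13.4 kN/m; ΣN' = 491.7 kN/m; ΣW sinα = 196.8 kN/m
Resisting = 13.4 + 491.7·tan26.3° = 13.4 + 243.0 = 256.4 kN/m
FS = 256.4 / 196.8 = 1.303

FS = 1.30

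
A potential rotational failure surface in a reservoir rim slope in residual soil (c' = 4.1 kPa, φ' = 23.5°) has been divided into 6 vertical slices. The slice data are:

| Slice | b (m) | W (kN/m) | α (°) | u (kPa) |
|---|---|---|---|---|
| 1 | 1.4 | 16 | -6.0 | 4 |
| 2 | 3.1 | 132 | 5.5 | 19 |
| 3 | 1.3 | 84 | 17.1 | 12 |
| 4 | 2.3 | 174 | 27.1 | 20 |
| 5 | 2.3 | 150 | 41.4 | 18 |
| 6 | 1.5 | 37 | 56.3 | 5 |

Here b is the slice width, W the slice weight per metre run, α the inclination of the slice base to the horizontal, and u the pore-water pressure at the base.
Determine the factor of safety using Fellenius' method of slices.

FS = 0.80

Ordinary method of slices: FS = Σ[c'·Δl_i + (W_i cosα_i − u_i·Δl_i)·tanφ'] / Σ W_i sinα_i, with Δl_i = b_i / cosα_i.
Slice 1: Δl = 1.4/cos(-6.0°) = 1.408 m; N'_1 = 16·cos(-6.0°) − 4·1.408 = 10.3; c'Δl = 5.77; W sinα = -1.7
Slice 2: Δl = 3.1/cos5.5° = 3.114 m; N'_2 = 132·cos5.5° − 19·3.114 = 72.2; c'Δl = 12.77; W sinα = 12.7
Slice 3: Δl = 1.3/cos17.1° = 1.360 m; N'_3 = 84·cos17.1° − 12·1.360 = 64.0; c'Δl = 5.58; W sinα = 24.7
Slice 4: Δl = 2.3/cos27.1° = 2.584 m; N'_4 = 174·cos27.1° − 20·2.584 = 103.2; c'Δl = 10.59; W sinα = 79.3
Slice 5: Δl = 2.3/cos41.4° = 3.066 m; N'_5 = 150·cos41.4° − 18·3.066 = 57.3; c'Δl = 12.57; W sinα = 99.2
Slice 6: Δl = 1.5/cos56.3° = 2.703 m; N'_6 = 37·cos56.3° − 5·2.703 = 7.0; c'Δl = 11.08; W sinα = 30.8
Σc'Δl = 58.4 kN/m; ΣN' = 314.0 kN/m; ΣW sinα = 244.9 kN/m
Resisting = 58.4 + 314.0·tan23.5° = 58.4 + 136.5 = 194.9 kN/m
FS = 194.9 / 244.9 = 0.796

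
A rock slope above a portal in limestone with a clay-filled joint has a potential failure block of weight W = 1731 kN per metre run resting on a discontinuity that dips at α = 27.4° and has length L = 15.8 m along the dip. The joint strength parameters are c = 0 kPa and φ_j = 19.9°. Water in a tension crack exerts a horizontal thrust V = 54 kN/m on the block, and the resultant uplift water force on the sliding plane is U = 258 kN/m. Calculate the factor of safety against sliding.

Resolving the block weight along and normal to the plane and applying the Mohr–Coulomb strength on the joint:
N' = W cosα − U − V sinα = 1731·cos27.4° − 258 − 54·sin27.4° = 1254.0 kN/m
Driving force T = W sinα + V cosα = 1731·sin27.4° + 54·cos27.4° = 844.5 kN/m
Resisting force R = c·L + N'·tanφ_j = 0·15.8 + 1254.0·tan19.9° = 0.0 + 453.9 = 453.9 kN/m
FS = R / T = 453.9 / 844.5 = 0.537

FS = 0.54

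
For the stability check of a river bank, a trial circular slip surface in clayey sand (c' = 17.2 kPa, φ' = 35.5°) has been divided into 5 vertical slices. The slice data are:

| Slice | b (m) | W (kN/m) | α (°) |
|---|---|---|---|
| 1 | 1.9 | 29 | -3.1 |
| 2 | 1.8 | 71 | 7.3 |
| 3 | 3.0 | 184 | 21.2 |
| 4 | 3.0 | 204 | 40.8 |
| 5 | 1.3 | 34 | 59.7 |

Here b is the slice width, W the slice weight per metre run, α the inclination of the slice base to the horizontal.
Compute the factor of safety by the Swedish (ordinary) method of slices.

Ordinary method of slices: FS = Σ[c'·Δl_i + (W_i cosα_i)·tanφ'] / Σ W_i sinα_i, with Δl_i = b_i / cosα_i.
Slice 1: Δl = 1.9/cos(-3.1°) = 1.903 m; N'_1 = 29·cos(-3.1°) = 29.0; c'Δl = 32.73; W sinα = -1.6
Slice 2: Δl = 1.8/cos7.3° = 1.815 m; N'_2 = 71·cos7.3° = 70.4; c'Δl = 31.21; W sinα = 9.0
Slice 3: Δl = 3.0/cos21.2° = 3.218 m; N'_3 = 184·cos21.2° = 171.5; c'Δl = 55.35; W sinα = 66.5
Slice 4: Δl = 3.0/cos40.8° = 3.963 m; N'_4 = 204·cos40.8° = 154.4; c'Δl = 68.16; W sinα = 133.3
Slice 5: Δl = 1.3/cos59.7° = 2.577 m; N'_5 = 34·cos59.7° = 17.2; c'Δl = 44.32; W sinα = 29.4
Σc'Δl = 231.8 kN/m; ΣN' = 442.5 kN/m; ΣW sinα = 236.6 kN/m
Resisting = 231.8 + 442.5·tan35.5° = 231.8 + 315.6 = 547.4 kN/m
FS = 547.4 / 236.6 = 2.313

FS = 2.31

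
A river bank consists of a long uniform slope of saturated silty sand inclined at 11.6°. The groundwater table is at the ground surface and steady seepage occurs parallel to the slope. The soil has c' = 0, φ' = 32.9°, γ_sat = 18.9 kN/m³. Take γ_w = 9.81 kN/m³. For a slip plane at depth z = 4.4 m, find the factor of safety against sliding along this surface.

With seepage parallel to the slope and the water table at the surface, the effective normal stress on the slip plane uses the buoyant unit weight γ' = γ_sat − γ_w while the driving shear stress uses γ_sat:
FS = [c' + γ' z cos²β tanφ'] / [γ_sat z sinβ cosβ]
(For c' = 0 this reduces to FS = (γ'/γ_sat)·tanφ'/tanβ.)
γ' = 18.9 − 9.81 = 9.09 kN/m³
Numerator = 0.0 + 9.09·4.4·cos²11.6°·tan32.9° = 0.0 + 9.09·4.4·0.9596·0.6469 = 24.828 kPa
Denominator = 18.9·4.4·sin11.6°·cos11.6° = 18.9·4.4·0.2011·0.9796 = 16.380 kPa
FS = 24.828 / 16.380 = 1.516

FS = 1.52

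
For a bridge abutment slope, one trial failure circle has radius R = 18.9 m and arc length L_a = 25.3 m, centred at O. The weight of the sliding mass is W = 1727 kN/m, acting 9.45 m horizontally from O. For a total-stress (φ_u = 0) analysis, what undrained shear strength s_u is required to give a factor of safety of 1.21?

FS = s_u·L_a·R / (W·d), so s_u = FS·W·d / (L_a·R).
s_u = 1.21·1727·9.45 / (25.30·18.9) = 19747.4 / 478.17 = 41.30 kPa

s_u = 41.3 kPa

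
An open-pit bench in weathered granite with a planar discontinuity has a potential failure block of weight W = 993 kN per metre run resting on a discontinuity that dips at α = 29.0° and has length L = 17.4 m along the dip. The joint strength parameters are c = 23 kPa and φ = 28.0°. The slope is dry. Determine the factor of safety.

Resolving the block weight along and normal to the plane and applying the Mohr–Coulomb strength on the joint:
N' = W cosα = 993·cos29.0° = 868.5 kN/m
Driving force T = W sinα = 993·sin29.0° = 481.4 kN/m
Resisting force R = c·L + N'·tanφ = 23·17.4 + 868.5·tan28.0° = 400.2 + 461.8 = 862.0 kN/m
FS = R / T = 862.0 / 481.4 = 1.791

FS = 1.79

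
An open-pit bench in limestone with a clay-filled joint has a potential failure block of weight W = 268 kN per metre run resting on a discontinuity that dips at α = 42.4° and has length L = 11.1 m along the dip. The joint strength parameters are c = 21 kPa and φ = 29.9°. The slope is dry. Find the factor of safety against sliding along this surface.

Resolving the block weight along and normal to the plane and applying the Mohr–Coulomb strength on the joint:
N' = W cosα = 268·cos42.4° = 197.9 kN/m
Driving force T = W sinα = 268·sin42.4° = 180.7 kN/m
Resisting force R = c·L + N'·tanφ = 21·11.1 + 197.9·tan29.9° = 233.1 + 113.8 = 346.9 kN/m
FS = R / T = 346.9 / 180.7 = 1.920

FS = 1.92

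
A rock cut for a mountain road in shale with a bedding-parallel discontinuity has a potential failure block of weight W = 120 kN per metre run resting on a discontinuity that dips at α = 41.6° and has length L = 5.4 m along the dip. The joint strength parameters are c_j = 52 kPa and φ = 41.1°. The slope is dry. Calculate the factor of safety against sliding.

FS = 4.51

Resolving the block weight along and normal to the plane and applying the Mohr–Coulomb strength on the joint:
N' = W cosα = 120·cos41.6° = 89.7 kN/m
Driving force T = W sinα = 120·sin41.6° = 79.7 kN/m
Resisting force R = c_j·L + N'·tanφ = 52·5.4 + 89.7·tan41.1° = 280.8 + 78.3 = 359.1 kN/m
FS = R / T = 359.1 / 79.7 = 4.507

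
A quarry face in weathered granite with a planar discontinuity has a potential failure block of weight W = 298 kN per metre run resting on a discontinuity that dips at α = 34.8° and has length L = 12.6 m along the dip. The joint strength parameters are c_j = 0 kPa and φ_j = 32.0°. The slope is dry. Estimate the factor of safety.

FS = 0.90

Resolving the block weight along and normal to the plane and applying the Mohr–Coulomb strength on the joint:
N' = W cosα = 298·cos34.8° = 244.7 kN/m
Driving force T = W sinα = 298·sin34.8° = 170.1 kN/m
Resisting force R = c_j·L + N'·tanφ_j = 0·12.6 + 244.7·tan32.0° = 0.0 + 152.9 = 152.9 kN/m
FS = R / T = 152.9 / 170.1 = 0.899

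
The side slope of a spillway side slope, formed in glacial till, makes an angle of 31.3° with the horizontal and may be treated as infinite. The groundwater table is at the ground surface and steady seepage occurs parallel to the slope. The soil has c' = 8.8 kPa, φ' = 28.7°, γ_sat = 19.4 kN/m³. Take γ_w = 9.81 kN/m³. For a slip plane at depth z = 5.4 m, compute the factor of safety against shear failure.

FS = 0.63

With seepage parallel to the slope and the water table at the surface, the effective normal stress on the slip plane uses the buoyant unit weight γ' = γ_sat − γ_w while the driving shear stress uses γ_sat:
FS = [c' + γ' z cos²β tanφ'] / [γ_sat z sinβ cosβ]
γ' = 19.4 − 9.81 = 9.59 kN/m³
Numerator = 8.8 + 9.59·5.4·cos²31.3°·tan28.7° = 8.8 + 9.59·5.4·0.7301·0.5475 = 29.500 kPa
Denominator = 19.4·5.4·sin31.3°·cos31.3° = 19.4·5.4·0.5195·0.8545 = 46.504 kPa
FS = 29.500 / 46.504 = 0.634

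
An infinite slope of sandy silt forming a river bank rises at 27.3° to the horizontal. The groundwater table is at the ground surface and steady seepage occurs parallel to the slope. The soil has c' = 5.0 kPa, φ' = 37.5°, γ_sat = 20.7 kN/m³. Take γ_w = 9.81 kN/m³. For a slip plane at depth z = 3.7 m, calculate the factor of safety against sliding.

With seepage parallel to the slope and the water table at the surface, the effective normal stress on the slip plane uses the buoyant unit weight γ' = γ_sat − γ_w while the driving shear stress uses γ_sat:
FS = [c' + γ' z cos²β tanφ'] / [γ_sat z sinβ cosβ]
γ' = 20.7 − 9.81 = 10.89 kN/m³
Numerator = 5.0 + 10.89·3.7·cos²27.3°·tan37.5° = 5.0 + 10.89·3.7·0.7896·0.7673 = 29.414 kPa
Denominator = 20.7·3.7·sin27.3°·cos27.3° = 20.7·3.7·0.4586·0.8886 = 31.215 kPa
FS = 29.414 / 31.215 = 0.942

FS = 0.94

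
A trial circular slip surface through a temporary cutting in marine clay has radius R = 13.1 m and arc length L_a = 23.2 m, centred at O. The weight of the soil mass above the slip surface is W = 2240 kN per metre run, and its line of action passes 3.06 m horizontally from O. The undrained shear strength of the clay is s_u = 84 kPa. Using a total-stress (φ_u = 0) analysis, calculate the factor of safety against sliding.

FS = 3.72

Taking moments about the centre O, the resisting moment is provided by the undrained shear strength acting along the arc:
M_R = s_u·L_a·R = 84·23.20·13.1 = 25529.3 kN·m/m
M_D = W·d = 2240·3.06 = 6854.4 kN·m/m
FS = M_R / M_D = 25529.3 / 6854.4 = 3.725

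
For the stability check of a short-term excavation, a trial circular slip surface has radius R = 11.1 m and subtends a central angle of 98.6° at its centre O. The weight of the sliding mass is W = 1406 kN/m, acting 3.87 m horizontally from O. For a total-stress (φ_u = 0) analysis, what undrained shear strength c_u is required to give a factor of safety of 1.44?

c_u = 37.0 kPa

FS = c_u·L_a·R / (W·d), so c_u = FS·W·d / (L_a·R).
Arc length L_a = R·θ = 11.1·(98.6°·π/180) = 11.1·1.7209 = 19.10 m
c_u = 1.44·1406·3.87 / (19.10·11.1) = 7835.4 / 212.03 = 36.95 kPa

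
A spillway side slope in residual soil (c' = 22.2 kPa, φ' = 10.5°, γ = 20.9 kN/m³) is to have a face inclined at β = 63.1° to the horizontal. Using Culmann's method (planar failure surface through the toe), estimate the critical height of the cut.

Culmann's analysis gives the critical failure plane at α_cr = (β + φ')/2 = (63.1 + 10.5)/2 = 36.8°, and the critical height
H_c = (4c'/γ) · sinβ cosφ' / [1 − cos(β − φ')]
    = (4·22.2/20.9) · sin63.1°·cos10.5° / [1 − cos(52.6°)]
    = 4.249 · 0.8918·0.9833 / [1 − 0.6074]
    = 4.249 · 0.8769 / 0.3926
    = 9.49 m

H_c = 9.49 m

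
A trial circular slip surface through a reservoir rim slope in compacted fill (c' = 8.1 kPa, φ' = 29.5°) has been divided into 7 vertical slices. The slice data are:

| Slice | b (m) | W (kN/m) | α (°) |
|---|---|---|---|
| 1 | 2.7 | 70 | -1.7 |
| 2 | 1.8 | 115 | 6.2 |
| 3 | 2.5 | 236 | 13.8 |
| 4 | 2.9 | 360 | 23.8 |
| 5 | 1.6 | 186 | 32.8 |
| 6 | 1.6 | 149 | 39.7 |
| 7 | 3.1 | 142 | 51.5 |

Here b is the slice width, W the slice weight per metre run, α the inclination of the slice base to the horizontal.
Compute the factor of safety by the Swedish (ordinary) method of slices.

Ordinary method of slices: FS = Σ[c'·Δl_i + (W_i cosα_i)·tanφ'] / Σ W_i sinα_i, with Δl_i = b_i / cosα_i.
Slice 1: Δl = 2.7/cos(-1.7°) = 2.701 m; N'_1 = 70·cos(-1.7°) = 70.0; c'Δl = 21.88; W sinα = -2.1
Slice 2: Δl = 1.8/cos6.2° = 1.811 m; N'_2 = 115·cos6.2° = 114.3; c'Δl = 14.67; W sinα = 12.4
Slice 3: Δl = 2.5/cos13.8° = 2.574 m; N'_3 = 236·cos13.8° = 229.2; c'Δl = 20.85; W sinα = 56.3
Slice 4: Δl = 2.9/cos23.8° = 3.170 m; N'_4 = 360·cos23.8° = 329.4; c'Δl = 25.67; W sinα = 145.3
Slice 5: Δl = 1.6/cos32.8° = 1.903 m; N'_5 = 186·cos32.8° = 156.3; c'Δl = 15.42; W sinα = 100.8
Slice 6: Δl = 1.6/cos39.7° = 2.080 m; N'_6 = 149·cos39.7° = 114.6; c'Δl = 16.84; W sinα = 95.2
Slice 7: Δl = 3.1/cos51.5° = 4.980 m; N'_7 = 142·cos51.5° = 88.4; c'Δl = 40.34; W sinα = 111.1
Σc'Δl = 155.7 kN/m; ΣN' = 1102.3 kN/m; ΣW sinα = 519.0 kN/m
Resisting = 155.7 + 1102.3·tan29.5° = 155.7 + 623.6 = 779.3 kN/m
FS = 779.3 / 519.0 = 1.502

FS = 1.50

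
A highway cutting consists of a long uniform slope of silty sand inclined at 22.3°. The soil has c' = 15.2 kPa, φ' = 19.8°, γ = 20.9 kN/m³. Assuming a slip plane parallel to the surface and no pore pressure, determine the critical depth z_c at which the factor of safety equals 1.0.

Setting FS = 1.00 in FS = [c' + γz cos²β tanφ'] / [γz sinβ cosβ] and solving for z:
z = c' / [γ cosβ (FS·sinβ − cosβ·tanφ')]
  = 15.2 / [20.9·cos22.3°·(1.00·sin22.3° − cos22.3°·tan19.8°)]
  = 15.2 / [20.9·0.9252·(1.00·0.3795 − 0.9252·0.3600)]
  = 15.2 / 0.8965 = 16.956 m

z_c = 16.96 m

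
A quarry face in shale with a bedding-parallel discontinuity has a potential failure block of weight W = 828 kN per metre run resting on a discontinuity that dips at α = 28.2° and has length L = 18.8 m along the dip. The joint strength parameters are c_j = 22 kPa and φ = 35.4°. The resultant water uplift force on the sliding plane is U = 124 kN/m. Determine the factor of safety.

Resolving the block weight along and normal to the plane and applying the Mohr–Coulomb strength on the joint:
N' = W cosα − U = 828·cos28.2° − 124 = 605.7 kN/m
Driving force T = W sinα = 828·sin28.2° = 391.3 kN/m
Resisting force R = c_j·L + N'·tanφ = 22·18.8 + 605.7·tan35.4° = 413.6 + 430.5 = 844.1 kN/m
FS = R / T = 844.1 / 391.3 = 2.157

FS = 2.16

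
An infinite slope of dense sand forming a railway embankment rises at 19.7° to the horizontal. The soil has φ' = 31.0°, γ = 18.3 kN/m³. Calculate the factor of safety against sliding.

FS = 1.68

For a dry cohesionless infinite slope the factor of safety is FS = tanφ' / tanβ.
FS = tan31.0° / tan19.7° = 0.6009 / 0.3581 = 1.678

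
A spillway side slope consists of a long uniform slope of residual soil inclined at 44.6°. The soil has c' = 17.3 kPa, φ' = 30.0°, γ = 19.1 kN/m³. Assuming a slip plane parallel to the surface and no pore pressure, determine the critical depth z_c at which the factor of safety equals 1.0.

Setting FS = 1.00 in FS = [c' + γz cos²β tanφ'] / [γz sinβ cosβ] and solving for z:
z = c' / [γ cosβ (FS·sinβ − cosβ·tanφ')]
  = 17.3 / [19.1·cos44.6°·(1.00·sin44.6° − cos44.6°·tan30.0°)]
  = 17.3 / [19.1·0.7120·(1.00·0.7022 − 0.7120·0.5774)]
  = 17.3 / 3.9584 = 4.370 m

z_c = 4.37 m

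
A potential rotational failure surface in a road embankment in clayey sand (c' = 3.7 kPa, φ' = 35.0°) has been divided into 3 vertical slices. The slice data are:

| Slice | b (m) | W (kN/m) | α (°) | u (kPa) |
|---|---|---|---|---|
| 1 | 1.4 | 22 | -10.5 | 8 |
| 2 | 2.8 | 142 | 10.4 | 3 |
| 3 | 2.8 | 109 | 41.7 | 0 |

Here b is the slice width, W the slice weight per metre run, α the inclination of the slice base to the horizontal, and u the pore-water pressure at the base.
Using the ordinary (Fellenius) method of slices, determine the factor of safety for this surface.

FS = 1.97

Ordinary method of slices: FS = Σ[c'·Δl_i + (W_i cosα_i − u_i·Δl_i)·tanφ'] / Σ W_i sinα_i, with Δl_i = b_i / cosα_i.
Slice 1: Δl = 1.4/cos(-10.5°) = 1.424 m; N'_1 = 22·cos(-10.5°) − 8·1.424 = 10.2; c'Δl = 5.27; W sinα = -4.0
Slice 2: Δl = 2.8/cos10.4° = 2.847 m; N'_2 = 142·cos10.4° − 3·2.847 = 131.1; c'Δl = 10.53; W sinα = 25.6
Slice 3: Δl = 2.8/cos41.7° = 3.750 m; N'_3 = 109·cos41.7° − 0·3.750 = 81.4; c'Δl = 13.88; W sinα = 72.5
Σc'Δl = 29.7 kN/m; ΣN' = 222.8 kN/m; ΣW sinα = 94.1 kN/m
Resisting = 29.7 + 222.8·tan35.0° = 29.7 + 156.0 = 185.6 kN/m
FS = 185.6 / 94.1 = 1.972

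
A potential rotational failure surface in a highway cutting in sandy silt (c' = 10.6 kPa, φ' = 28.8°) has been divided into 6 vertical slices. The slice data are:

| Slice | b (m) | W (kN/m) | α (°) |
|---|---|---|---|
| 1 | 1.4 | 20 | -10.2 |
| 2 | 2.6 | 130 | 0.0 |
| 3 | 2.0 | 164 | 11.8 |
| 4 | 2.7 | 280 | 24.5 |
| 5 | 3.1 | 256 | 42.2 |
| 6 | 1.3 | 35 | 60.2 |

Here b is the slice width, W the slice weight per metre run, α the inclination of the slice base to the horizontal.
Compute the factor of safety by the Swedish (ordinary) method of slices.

FS = 1.70

Ordinary method of slices: FS = Σ[c'·Δl_i + (W_i cosα_i)·tanφ'] / Σ W_i sinα_i, with Δl_i = b_i / cosα_i.
Slice 1: Δl = 1.4/cos(-10.2°) = 1.422 m; N'_1 = 20·cos(-10.2°) = 19.7; c'Δl = 15.08; W sinα = -3.5
Slice 2: Δl = 2.6/cos0.0° = 2.600 m; N'_2 = 130·cos0.0° = 130.0; c'Δl = 27.56; W sinα = 0.0
Slice 3: Δl = 2.0/cos11.8° = 2.043 m; N'_3 = 164·cos11.8° = 160.5; c'Δl = 21.66; W sinα = 33.5
Slice 4: Δl = 2.7/cos24.5° = 2.967 m; N'_4 = 280·cos24.5° = 254.8; c'Δl = 31.45; W sinα = 116.1
Slice 5: Δl = 3.1/cos42.2° = 4.185 m; N'_5 = 256·cos42.2° = 189.6; c'Δl = 44.36; W sinα = 172.0
Slice 6: Δl = 1.3/cos60.2° = 2.616 m; N'_6 = 35·cos60.2° = 17.4; c'Δl = 27.73; W sinα = 30.4
Σc'Δl = 167.8 kN/m; ΣN' = 772.0 kN/m; ΣW sinα = 348.4 kN/m
Resisting = 167.8 + 772.0·tan28.8° = 167.8 + 424.4 = 592.3 kN/m
FS = 592.3 / 348.4 = 1.700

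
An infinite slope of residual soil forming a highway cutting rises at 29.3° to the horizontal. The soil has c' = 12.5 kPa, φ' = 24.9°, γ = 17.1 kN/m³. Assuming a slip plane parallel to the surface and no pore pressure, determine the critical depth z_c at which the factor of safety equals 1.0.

z_c = 9.91 m

Setting FS = 1.00 in FS = [c' + γz cos²β tanφ'] / [γz sinβ cosβ] and solving for z:
z = c' / [γ cosβ (FS·sinβ − cosβ·tanφ')]
  = 12.5 / [17.1·cos29.3°·(1.00·sin29.3° − cos29.3°·tan24.9°)]
  = 12.5 / [17.1·0.8721·(1.00·0.4894 − 0.8721·0.4642)]
  = 12.5 / 1.2613 = 9.910 m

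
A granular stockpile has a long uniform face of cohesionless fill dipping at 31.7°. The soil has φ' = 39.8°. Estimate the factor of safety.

FS = 1.35

For a dry cohesionless infinite slope the factor of safety is FS = tanφ' / tanβ.
FS = tan39.8° / tan31.7° = 0.8332 / 0.6176 = 1.349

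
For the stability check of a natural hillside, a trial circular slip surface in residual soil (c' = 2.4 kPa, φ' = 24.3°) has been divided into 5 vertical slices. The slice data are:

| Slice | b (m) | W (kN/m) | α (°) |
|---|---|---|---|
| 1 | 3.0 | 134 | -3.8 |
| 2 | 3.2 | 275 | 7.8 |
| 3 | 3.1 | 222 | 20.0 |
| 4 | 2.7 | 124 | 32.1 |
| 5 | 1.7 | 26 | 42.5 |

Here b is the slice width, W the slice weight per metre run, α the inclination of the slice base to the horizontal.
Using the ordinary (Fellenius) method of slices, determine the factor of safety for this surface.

Ordinary method of slices: FS = Σ[c'·Δl_i + (W_i cosα_i)·tanφ'] / Σ W_i sinα_i, with Δl_i = b_i / cosα_i.
Slice 1: Δl = 3.0/cos(-3.8°) = 3.007 m; N'_1 = 134·cos(-3.8°) = 133.7; c'Δl = 7.22; W sinα = -8.9
Slice 2: Δl = 3.2/cos7.8° = 3.230 m; N'_2 = 275·cos7.8° = 272.5; c'Δl = 7.75; W sinα = 37.3
Slice 3: Δl = 3.1/cos20.0° = 3.299 m; N'_3 = 222·cos20.0° = 208.6; c'Δl = 7.92; W sinα = 75.9
Slice 4: Δl = 2.7/cos32.1° = 3.187 m; N'_4 = 124·cos32.1° = 105.0; c'Δl = 7.65; W sinα = 65.9
Slice 5: Δl = 1.7/cos42.5° = 2.306 m; N'_5 = 26·cos42.5° = 19.2; c'Δl = 5.53; W sinα = 17.6
Σc'Δl = 36.1 kN/m; ΣN' = 739.0 kN/m; ΣW sinα = 187.8 kN/m
Resisting = 36.1 + 739.0·tan24.3° = 36.1 + 333.7 = 369.7 kN/m
FS = 369.7 / 187.8 = 1.968

FS = 1.97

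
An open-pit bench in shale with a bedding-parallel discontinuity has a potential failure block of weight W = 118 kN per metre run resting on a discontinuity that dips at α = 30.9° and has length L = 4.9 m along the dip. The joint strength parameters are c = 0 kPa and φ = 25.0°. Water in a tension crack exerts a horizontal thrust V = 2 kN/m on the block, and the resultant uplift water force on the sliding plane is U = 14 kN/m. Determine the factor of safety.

Resolving the block weight along and normal to the plane and applying the Mohr–Coulomb strength on the joint:
N' = W cosα − U − V sinα = 118·cos30.9° − 14 − 2·sin30.9° = 86.2 kN/m
Driving force T = W sinα + V cosα = 118·sin30.9° + 2·cos30.9° = 62.3 kN/m
Resisting force R = c·L + N'·tanφ = 0·4.9 + 86.2·tan25.0° = 0.0 + 40.2 = 40.2 kN/m
FS = R / T = 40.2 / 62.3 = 0.645

FS = 0.65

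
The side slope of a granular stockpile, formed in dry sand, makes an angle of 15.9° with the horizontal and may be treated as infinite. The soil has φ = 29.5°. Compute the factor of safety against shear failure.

For a dry cohesionless infinite slope the factor of safety is FS = tanφ / tanβ.
FS = tan29.5° / tan15.9° = 0.5658 / 0.2849 = 1.986

FS = 1.99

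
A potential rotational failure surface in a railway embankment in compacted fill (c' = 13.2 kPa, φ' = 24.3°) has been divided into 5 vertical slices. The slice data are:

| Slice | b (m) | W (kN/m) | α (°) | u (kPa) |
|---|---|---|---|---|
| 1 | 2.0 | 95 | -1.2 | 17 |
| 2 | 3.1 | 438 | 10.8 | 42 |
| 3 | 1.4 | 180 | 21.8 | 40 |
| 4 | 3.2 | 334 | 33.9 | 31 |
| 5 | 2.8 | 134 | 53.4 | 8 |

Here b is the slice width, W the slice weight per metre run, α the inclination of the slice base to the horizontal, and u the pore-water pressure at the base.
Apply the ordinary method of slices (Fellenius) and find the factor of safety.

FS = 1.14

Ordinary method of slices: FS = Σ[c'·Δl_i + (W_i cosα_i − u_i·Δl_i)·tanφ'] / Σ W_i sinα_i, with Δl_i = b_i / cosα_i.
Slice 1: Δl = 2.0/cos(-1.2°) = 2.000 m; N'_1 = 95·cos(-1.2°) − 17·2.000 = 61.0; c'Δl = 26.41; W sinα = -2.0
Slice 2: Δl = 3.1/cos10.8° = 3.156 m; N'_2 = 438·cos10.8° − 42·3.156 = 297.7; c'Δl = 41.66; W sinα = 82.1
Slice 3: Δl = 1.4/cos21.8° = 1.508 m; N'_3 = 180·cos21.8° − 40·1.508 = 106.8; c'Δl = 19.90; W sinα = 66.8
Slice 4: Δl = 3.2/cos33.9° = 3.855 m; N'_4 = 334·cos33.9° − 31·3.855 = 157.7; c'Δl = 50.89; W sinα = 186.3
Slice 5: Δl = 2.8/cos53.4° = 4.696 m; N'_5 = 134·cos53.4° − 8·4.696 = 42.3; c'Δl = 61.99; W sinα = 107.6
Σc'Δl = 200.8 kN/m; ΣN' = 665.5 kN/m; ΣW sinα = 440.8 kN/m
Resisting = 200.8 + 665.5·tan24.3° = 200.8 + 300.5 = 501.3 kN/m
FS = 501.3 / 440.8 = 1.137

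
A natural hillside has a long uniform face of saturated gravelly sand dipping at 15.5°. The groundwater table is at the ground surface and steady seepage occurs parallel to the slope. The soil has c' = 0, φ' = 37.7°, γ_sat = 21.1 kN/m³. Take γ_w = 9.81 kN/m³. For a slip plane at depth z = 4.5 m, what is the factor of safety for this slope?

FS = 1.49

With seepage parallel to the slope and the water table at the surface, the effective normal stress on the slip plane uses the buoyant unit weight γ' = γ_sat − γ_w while the driving shear stress uses γ_sat:
FS = [c' + γ' z cos²β tanφ'] / [γ_sat z sinβ cosβ]
(For c' = 0 this reduces to FS = (γ'/γ_sat)·tanφ'/tanβ.)
γ' = 21.1 − 9.81 = 11.29 kN/m³
Numerator = 0.0 + 11.29·4.5·cos²15.5°·tan37.7° = 0.0 + 11.29·4.5·0.9286·0.7729 = 36.462 kPa
Denominator = 21.1·4.5·sin15.5°·cos15.5° = 21.1·4.5·0.2672·0.9636 = 24.451 kPa
FS = 36.462 / 24.451 = 1.491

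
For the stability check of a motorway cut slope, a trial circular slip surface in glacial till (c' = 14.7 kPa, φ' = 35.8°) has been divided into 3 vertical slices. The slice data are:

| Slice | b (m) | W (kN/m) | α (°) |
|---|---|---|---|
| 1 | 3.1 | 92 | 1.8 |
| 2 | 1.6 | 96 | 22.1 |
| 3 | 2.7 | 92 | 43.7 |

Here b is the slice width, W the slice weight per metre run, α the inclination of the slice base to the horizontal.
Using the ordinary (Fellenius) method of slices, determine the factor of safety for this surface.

Ordinary method of slices: FS = Σ[c'·Δl_i + (W_i cosα_i)·tanφ'] / Σ W_i sinα_i, with Δl_i = b_i / cosα_i.
Slice 1: Δl = 3.1/cos1.8° = 3.102 m; N'_1 = 92·cos1.8° = 92.0; c'Δl = 45.59; W sinα = 2.9
Slice 2: Δl = 1.6/cos22.1° = 1.727 m; N'_2 = 96·cos22.1° = 88.9; c'Δl = 25.39; W sinα = 36.1
Slice 3: Δl = 2.7/cos43.7° = 3.735 m; N'_3 = 92·cos43.7° = 66.5; c'Δl = 54.90; W sinα = 63.6
Σc'Δl = 125.9 kN/m; ΣN' = 247.4 kN/m; ΣW sinα = 102.6 kN/m
Resisting = 125.9 + 247.4·tan35.8° = 125.9 + 178.4 = 304.3 kN/m
FS = 304.3 / 102.6 = 2.967

FS = 2.97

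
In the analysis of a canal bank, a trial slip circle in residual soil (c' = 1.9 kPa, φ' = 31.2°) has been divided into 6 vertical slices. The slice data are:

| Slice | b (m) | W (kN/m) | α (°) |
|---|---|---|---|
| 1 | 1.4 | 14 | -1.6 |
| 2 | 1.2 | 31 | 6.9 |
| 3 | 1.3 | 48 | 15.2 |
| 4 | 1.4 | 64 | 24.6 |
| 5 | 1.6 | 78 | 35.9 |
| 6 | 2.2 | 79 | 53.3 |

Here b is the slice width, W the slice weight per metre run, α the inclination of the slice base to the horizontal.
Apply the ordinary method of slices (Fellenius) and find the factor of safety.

Ordinary method of slices: FS = Σ[c'·Δl_i + (W_i cosα_i)·tanφ'] / Σ W_i sinα_i, with Δl_i = b_i / cosα_i.
Slice 1: Δl = 1.4/cos(-1.6°) = 1.401 m; N'_1 = 14·cos(-1.6°) = 14.0; c'Δl = 2.66; W sinα = -0.4
Slice 2: Δl = 1.2/cos6.9° = 1.209 m; N'_2 = 31·cos6.9° = 30.8; c'Δl = 2.30; W sinα = 3.7
Slice 3: Δl = 1.3/cos15.2° = 1.347 m; N'_3 = 48·cos15.2° = 46.3; c'Δl = 2.56; W sinα = 12.6
Slice 4: Δl = 1.4/cos24.6° = 1.540 m; N'_4 = 64·cos24.6° = 58.2; c'Δl = 2.93; W sinα = 26.6
Slice 5: Δl = 1.6/cos35.9° = 1.975 m; N'_5 = 78·cos35.9° = 63.2; c'Δl = 3.75; W sinα = 45.7
Slice 6: Δl = 2.2/cos53.3° = 3.681 m; N'_6 = 79·cos53.3° = 47.2; c'Δl = 6.99; W sinα = 63.3
Σc'Δl = 21.2 kN/m; ΣN' = 259.7 kN/m; ΣW sinα = 151.6 kN/m
Resisting = 21.2 + 259.7·tan31.2° = 21.2 + 157.3 = 178.5 kN/m
FS = 178.5 / 151.6 = 1.177

FS = 1.18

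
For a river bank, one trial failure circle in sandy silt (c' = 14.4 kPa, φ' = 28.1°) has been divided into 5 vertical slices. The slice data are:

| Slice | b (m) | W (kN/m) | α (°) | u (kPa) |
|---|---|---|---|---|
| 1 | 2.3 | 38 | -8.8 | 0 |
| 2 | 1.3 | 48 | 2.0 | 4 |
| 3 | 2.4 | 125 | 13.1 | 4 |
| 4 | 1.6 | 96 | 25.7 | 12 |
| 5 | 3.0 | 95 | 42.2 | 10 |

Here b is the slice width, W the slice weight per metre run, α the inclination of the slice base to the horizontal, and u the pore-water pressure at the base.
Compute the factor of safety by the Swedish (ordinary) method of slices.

FS = 2.51

Ordinary method of slices: FS = Σ[c'·Δl_i + (W_i cosα_i − u_i·Δl_i)·tanφ'] / Σ W_i sinα_i, with Δl_i = b_i / cosα_i.
Slice 1: Δl = 2.3/cos(-8.8°) = 2.327 m; N'_1 = 38·cos(-8.8°) − 0·2.327 = 37.6; c'Δl = 33.51; W sinα = -5.8
Slice 2: Δl = 1.3/cos2.0° = 1.301 m; N'_2 = 48·cos2.0° − 4·1.301 = 42.8; c'Δl = 18.73; W sinα = 1.7
Slice 3: Δl = 2.4/cos13.1° = 2.464 m; N'_3 = 125·cos13.1° − 4·2.464 = 111.9; c'Δl = 35.48; W sinα = 28.3
Slice 4: Δl = 1.6/cos25.7° = 1.776 m; N'_4 = 96·cos25.7° − 12·1.776 = 65.2; c'Δl = 25.57; W sinα = 41.6
Slice 5: Δl = 3.0/cos42.2° = 4.050 m; N'_5 = 95·cos42.2° − 10·4.050 = 29.9; c'Δl = 58.31; W sinα = 63.8
Σc'Δl = 171.6 kN/m; ΣN' = 287.3 kN/m; ΣW sinα = 129.6 kN/m
Resisting = 171.6 + 287.3·tan28.1° = 171.6 + 153.4 = 325.0 kN/m
FS = 325.0 / 129.6 = 2.507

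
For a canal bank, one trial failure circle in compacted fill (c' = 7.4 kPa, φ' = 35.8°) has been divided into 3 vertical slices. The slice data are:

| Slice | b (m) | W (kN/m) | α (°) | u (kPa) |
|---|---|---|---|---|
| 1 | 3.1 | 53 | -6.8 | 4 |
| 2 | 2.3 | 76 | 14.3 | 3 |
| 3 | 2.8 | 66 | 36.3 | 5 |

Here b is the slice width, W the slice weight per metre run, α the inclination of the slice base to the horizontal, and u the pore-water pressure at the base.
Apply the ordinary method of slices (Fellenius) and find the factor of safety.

Ordinary method of slices: FS = Σ[c'·Δl_i + (W_i cosα_i − u_i·Δl_i)·tanφ'] / Σ W_i sinα_i, with Δl_i = b_i / cosα_i.
Slice 1: Δl = 3.1/cos(-6.8°) = 3.122 m; N'_1 = 53·cos(-6.8°) − 4·3.122 = 40.1; c'Δl = 23.10; W sinα = -6.3
Slice 2: Δl = 2.3/cos14.3° = 2.374 m; N'_2 = 76·cos14.3° − 3·2.374 = 66.5; c'Δl = 17.56; W sinα = 18.8
Slice 3: Δl = 2.8/cos36.3° = 3.474 m; N'_3 = 66·cos36.3° − 5·3.474 = 35.8; c'Δl = 25.71; W sinα = 39.1
Σc'Δl = 66.4 kN/m; ΣN' = 142.5 kN/m; ΣW sinα = 51.6 kN/m
Resisting = 66.4 + 142.5·tan35.8° = 66.4 + 102.8 = 169.1 kN/m
FS = 169.1 / 51.6 = 3.280

FS = 3.28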